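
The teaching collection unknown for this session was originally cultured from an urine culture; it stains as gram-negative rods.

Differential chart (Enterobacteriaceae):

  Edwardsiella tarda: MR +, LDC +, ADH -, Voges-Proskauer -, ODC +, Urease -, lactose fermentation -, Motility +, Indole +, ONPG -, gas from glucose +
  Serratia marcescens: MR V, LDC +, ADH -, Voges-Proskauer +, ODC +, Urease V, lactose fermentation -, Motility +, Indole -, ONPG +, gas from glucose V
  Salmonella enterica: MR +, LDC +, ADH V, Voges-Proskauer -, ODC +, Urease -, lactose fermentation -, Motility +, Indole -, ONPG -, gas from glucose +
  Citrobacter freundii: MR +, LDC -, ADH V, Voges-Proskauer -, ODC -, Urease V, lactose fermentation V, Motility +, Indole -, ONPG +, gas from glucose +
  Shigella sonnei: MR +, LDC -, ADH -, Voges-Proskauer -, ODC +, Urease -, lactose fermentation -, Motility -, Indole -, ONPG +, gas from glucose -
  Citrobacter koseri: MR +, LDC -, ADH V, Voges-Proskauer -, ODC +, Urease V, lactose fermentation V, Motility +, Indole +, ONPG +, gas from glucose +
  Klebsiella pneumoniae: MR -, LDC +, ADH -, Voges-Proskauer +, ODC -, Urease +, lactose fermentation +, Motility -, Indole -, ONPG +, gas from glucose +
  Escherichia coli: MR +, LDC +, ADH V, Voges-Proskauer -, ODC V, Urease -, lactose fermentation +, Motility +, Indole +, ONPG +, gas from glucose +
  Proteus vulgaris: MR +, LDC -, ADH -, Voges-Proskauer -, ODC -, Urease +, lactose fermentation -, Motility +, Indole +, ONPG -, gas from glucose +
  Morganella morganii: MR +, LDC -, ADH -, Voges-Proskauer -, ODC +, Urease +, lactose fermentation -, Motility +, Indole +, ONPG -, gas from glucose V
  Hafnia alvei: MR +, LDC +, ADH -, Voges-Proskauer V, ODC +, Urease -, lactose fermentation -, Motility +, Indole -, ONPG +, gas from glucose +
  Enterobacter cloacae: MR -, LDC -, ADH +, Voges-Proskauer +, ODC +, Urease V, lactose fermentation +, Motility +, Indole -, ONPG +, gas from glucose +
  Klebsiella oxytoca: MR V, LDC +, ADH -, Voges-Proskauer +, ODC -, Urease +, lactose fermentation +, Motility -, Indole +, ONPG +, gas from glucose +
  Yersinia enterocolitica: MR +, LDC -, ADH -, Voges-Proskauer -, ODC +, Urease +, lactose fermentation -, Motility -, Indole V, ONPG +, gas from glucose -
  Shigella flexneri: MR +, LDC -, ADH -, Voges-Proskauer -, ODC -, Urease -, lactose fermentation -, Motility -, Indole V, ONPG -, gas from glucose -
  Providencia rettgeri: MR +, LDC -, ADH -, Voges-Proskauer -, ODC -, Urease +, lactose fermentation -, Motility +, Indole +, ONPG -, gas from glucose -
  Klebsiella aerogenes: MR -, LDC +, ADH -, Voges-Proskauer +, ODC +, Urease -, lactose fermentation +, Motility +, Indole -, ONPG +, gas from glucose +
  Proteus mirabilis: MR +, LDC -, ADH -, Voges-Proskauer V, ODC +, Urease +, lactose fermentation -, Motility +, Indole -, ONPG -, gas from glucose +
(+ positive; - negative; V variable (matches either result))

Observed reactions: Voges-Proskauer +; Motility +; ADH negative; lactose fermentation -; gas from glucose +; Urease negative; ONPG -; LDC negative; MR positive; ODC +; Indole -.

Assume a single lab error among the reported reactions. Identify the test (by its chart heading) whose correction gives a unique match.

Urease

As reported, no row in the chart matches all 11 reactions.
Reversing lactose fermentation → still no organism matches.
Reversing Voges-Proskauer → still no organism matches.
Reversing ADH → still no organism matches.
Reversing Urease (to +) → unique match: Proteus mirabilis.
Reversing MR → still no organism matches.
Reversing ONPG → still no organism matches.
Reversing ODC → still no organism matches.
Reversing Motility → still no organism matches.
Reversing gas from glucose → still no organism matches.
Reversing LDC → still no organism matches.
Reversing Indole → still no organism matches.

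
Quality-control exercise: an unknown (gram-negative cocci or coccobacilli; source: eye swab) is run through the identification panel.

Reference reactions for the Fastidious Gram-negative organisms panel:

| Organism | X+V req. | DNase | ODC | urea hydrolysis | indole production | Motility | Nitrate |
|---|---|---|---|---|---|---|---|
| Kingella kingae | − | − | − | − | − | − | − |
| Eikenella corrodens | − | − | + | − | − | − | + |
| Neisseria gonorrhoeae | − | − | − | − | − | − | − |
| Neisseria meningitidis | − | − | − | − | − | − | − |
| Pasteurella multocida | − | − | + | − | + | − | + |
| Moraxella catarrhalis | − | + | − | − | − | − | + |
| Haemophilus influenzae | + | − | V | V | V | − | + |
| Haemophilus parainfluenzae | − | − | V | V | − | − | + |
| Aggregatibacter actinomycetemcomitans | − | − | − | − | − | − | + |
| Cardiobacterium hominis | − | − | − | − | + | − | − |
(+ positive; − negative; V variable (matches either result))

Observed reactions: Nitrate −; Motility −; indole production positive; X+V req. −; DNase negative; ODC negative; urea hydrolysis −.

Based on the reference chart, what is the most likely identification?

ODC −: excludes Eikenella corrodens, Pasteurella multocida — 8 left.
X+V req. −: excludes Haemophilus influenzae — 7 left.
indole production +: excludes 6 organisms — 1 left.
urea hydrolysis −: the one remaining candidate is consistent.
Motility −: the one remaining candidate is consistent.
DNase −: the one remaining candidate is consistent.
Nitrate −: the one remaining candidate is consistent.

Cardiobacterium hominis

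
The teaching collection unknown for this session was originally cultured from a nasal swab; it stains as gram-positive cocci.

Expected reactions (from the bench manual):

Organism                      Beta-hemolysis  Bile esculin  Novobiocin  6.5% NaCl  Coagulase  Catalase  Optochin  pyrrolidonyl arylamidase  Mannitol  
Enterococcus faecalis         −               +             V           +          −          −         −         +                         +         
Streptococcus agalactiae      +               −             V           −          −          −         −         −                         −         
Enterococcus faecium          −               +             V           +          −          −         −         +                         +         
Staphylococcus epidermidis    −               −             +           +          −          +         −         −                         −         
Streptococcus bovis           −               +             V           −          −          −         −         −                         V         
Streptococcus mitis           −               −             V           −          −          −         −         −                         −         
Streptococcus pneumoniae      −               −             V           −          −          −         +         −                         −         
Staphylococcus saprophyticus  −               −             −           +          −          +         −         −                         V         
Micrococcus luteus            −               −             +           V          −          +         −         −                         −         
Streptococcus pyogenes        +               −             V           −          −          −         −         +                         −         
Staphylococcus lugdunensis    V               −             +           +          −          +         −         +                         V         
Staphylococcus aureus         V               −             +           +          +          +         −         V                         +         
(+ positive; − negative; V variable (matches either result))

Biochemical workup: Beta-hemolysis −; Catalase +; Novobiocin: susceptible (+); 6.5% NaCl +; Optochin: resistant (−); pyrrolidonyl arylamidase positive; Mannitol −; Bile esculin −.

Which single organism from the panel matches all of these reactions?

Mannitol −: excludes Enterococcus faecalis, Enterococcus faecium, Staphylococcus aureus — 9 left.
Bile esculin −: excludes Streptococcus bovis — 8 left.
6.5% NaCl +: excludes Streptococcus agalactiae, Streptococcus mitis, Streptococcus pneumoniae, Streptococcus pyogenes — 4 left.
Catalase +: all 4 remaining candidates are consistent.
pyrrolidonyl arylamidase +: excludes Staphylococcus epidermidis, Staphylococcus saprophyticus, Micrococcus luteus — 1 left.
Beta-hemolysis −: the one remaining candidate is consistent.
Novobiocin +: the one remaining candidate is consistent.
Optochin −: the one remaining candidate is consistent.

Staphylococcus lugdunensis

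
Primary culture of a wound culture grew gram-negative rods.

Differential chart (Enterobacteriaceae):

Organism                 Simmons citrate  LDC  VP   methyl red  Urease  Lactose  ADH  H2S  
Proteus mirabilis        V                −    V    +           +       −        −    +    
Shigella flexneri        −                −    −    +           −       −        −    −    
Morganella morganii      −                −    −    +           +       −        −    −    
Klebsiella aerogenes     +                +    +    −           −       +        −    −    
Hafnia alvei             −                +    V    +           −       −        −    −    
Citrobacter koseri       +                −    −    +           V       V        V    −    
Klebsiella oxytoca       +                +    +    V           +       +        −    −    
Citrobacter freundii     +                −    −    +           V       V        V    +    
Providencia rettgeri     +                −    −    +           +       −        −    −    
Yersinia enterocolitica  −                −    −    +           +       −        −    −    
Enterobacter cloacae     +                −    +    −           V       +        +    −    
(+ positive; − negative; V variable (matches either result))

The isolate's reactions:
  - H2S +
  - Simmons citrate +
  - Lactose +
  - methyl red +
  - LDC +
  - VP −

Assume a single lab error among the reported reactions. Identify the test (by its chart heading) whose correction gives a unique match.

LDC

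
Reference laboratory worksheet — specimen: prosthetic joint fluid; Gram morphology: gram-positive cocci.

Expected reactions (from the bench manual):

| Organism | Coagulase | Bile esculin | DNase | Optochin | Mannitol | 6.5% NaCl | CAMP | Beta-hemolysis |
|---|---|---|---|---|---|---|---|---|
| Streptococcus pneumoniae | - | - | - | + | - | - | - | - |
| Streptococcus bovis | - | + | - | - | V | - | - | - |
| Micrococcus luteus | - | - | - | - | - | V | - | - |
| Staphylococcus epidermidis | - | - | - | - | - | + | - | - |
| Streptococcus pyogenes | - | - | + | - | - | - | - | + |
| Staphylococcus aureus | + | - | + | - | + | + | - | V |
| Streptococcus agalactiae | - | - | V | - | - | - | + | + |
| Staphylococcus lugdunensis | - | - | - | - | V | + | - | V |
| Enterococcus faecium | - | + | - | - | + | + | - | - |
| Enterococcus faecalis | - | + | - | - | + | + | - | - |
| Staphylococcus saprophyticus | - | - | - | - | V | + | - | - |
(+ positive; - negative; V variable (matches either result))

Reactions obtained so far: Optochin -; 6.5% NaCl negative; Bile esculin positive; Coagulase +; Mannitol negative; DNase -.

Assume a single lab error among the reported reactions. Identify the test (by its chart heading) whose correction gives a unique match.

Coagulase

As reported, no row in the chart matches all 6 reactions.
Reversing DNase → still no organism matches.
Reversing Coagulase (to -) → unique match: Streptococcus bovis.
Reversing Optochin → still no organism matches.
Reversing Bile esculin → still no organism matches.
Reversing 6.5% NaCl → still no organism matches.
Reversing Mannitol → still no organism matches.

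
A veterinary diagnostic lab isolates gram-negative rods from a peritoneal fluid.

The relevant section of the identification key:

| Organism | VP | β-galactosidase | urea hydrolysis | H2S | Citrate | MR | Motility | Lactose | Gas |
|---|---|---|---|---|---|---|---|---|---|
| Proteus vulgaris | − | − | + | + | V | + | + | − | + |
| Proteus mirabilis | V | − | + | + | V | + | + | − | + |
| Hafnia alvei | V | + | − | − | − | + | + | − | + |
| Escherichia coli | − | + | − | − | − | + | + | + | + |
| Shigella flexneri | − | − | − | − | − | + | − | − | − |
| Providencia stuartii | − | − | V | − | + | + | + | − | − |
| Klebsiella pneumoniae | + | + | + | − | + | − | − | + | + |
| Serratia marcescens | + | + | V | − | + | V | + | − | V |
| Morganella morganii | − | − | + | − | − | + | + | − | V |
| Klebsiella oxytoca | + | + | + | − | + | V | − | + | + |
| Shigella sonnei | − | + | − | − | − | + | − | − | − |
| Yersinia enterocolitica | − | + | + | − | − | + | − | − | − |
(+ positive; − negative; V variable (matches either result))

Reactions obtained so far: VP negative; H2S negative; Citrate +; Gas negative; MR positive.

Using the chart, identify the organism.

Providencia stuartii

VP −: excludes Klebsiella pneumoniae, Serratia marcescens, Klebsiella oxytoca — 9 left.
H2S −: excludes Proteus vulgaris, Proteus mirabilis — 7 left.
Gas −: excludes Hafnia alvei, Escherichia coli — 5 left.
Citrate +: excludes Shigella flexneri, Morganella morganii, Shigella sonnei, Yersinia enterocolitica — 1 left.
MR +: the one remaining candidate is consistent.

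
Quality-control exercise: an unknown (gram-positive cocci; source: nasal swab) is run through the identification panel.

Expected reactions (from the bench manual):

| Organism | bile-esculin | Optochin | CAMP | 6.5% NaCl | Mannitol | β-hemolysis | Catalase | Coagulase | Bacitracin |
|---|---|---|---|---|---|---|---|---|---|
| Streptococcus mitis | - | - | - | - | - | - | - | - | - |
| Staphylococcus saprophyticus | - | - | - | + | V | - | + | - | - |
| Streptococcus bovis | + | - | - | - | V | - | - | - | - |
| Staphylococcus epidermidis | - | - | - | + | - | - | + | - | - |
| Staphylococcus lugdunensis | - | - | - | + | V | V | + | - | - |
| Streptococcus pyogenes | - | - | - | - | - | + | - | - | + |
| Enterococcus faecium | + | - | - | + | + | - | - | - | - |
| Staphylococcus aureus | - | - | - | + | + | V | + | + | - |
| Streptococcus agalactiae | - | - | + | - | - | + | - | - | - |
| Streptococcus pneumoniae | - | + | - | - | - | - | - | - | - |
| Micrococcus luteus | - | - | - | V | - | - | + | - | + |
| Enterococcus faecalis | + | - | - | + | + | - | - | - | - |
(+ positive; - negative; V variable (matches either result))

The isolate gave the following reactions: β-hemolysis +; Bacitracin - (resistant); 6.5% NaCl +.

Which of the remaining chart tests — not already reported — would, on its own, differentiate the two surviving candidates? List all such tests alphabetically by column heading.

Coagulase

Bacitracin -: excludes Streptococcus pyogenes, Micrococcus luteus — 10 left.
6.5% NaCl +: excludes Streptococcus mitis, Streptococcus bovis, Streptococcus agalactiae, Streptococcus pneumoniae — 6 left.
β-hemolysis +: excludes Staphylococcus saprophyticus, Staphylococcus epidermidis, Enterococcus faecium, Enterococcus faecalis — 2 left.
Two candidates remain: Staphylococcus aureus and Staphylococcus lugdunensis.
  bile-esculin: - vs - — same for both, does not separate.
  Optochin: - vs - — same for both, does not separate.
  CAMP: - vs - — same for both, does not separate.
  Mannitol: + vs V — variable for at least one, does not separate.
  Catalase: + vs + — same for both, does not separate.
  Coagulase: Staphylococcus aureus +, Staphylococcus lugdunensis - — discriminates.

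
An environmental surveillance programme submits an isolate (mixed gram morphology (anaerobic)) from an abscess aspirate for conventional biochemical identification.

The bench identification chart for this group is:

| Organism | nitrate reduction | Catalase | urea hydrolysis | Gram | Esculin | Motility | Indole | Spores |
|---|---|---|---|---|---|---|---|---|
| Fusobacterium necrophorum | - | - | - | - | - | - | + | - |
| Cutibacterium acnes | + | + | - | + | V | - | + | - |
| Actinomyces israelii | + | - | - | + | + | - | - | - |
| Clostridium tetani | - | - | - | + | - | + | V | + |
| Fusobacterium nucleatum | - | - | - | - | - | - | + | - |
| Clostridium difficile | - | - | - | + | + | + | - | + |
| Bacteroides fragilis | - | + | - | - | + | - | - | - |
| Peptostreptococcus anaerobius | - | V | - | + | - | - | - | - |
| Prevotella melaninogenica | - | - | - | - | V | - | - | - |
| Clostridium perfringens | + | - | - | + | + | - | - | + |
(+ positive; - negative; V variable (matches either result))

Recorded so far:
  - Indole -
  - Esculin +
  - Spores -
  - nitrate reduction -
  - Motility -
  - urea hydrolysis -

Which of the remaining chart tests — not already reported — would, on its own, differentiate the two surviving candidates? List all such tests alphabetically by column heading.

Catalase

Esculin +: excludes Fusobacterium necrophorum, Clostridium tetani, Fusobacterium nucleatum, Peptostreptococcus anaerobius — 6 left.
urea hydrolysis -: all 6 remaining candidates are consistent.
Motility -: excludes Clostridium difficile — 5 left.
Indole -: excludes Cutibacterium acnes — 4 left.
Spores -: excludes Clostridium perfringens — 3 left.
nitrate reduction -: excludes Actinomyces israelii — 2 left.
Two candidates remain: Bacteroides fragilis and Prevotella melaninogenica.
  Catalase: Bacteroides fragilis +, Prevotella melaninogenica - — discriminates.
  Gram: - vs - — same for both, does not separate.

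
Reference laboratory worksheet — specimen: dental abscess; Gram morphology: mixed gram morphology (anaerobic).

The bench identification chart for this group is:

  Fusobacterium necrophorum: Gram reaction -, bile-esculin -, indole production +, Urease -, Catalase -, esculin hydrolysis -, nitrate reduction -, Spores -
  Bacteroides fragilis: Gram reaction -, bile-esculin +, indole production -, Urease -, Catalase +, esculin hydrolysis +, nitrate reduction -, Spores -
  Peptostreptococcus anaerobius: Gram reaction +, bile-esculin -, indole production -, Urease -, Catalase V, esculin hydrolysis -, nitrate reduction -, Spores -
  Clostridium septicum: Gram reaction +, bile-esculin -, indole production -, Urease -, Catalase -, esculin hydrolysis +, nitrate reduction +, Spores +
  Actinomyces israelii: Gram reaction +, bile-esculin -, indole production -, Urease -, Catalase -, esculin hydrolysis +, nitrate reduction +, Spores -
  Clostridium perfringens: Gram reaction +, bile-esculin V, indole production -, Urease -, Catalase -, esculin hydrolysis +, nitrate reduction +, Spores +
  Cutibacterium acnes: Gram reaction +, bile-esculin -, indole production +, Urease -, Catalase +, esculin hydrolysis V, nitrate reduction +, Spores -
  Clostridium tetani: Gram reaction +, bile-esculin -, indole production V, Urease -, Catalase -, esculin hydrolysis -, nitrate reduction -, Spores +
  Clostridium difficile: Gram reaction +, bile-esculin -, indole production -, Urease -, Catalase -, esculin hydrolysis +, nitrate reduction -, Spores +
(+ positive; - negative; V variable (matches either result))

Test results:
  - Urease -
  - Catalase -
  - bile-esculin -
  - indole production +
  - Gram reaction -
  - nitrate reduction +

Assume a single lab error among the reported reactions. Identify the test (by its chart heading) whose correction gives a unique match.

nitrate reduction

As reported, no row in the chart matches all 6 reactions.
Reversing Catalase → still no organism matches.
Reversing indole production → still no organism matches.
Reversing Urease → still no organism matches.
Reversing Gram reaction → still no organism matches.
Reversing bile-esculin → still no organism matches.
Reversing nitrate reduction (to -) → unique match: Fusobacterium necrophorum.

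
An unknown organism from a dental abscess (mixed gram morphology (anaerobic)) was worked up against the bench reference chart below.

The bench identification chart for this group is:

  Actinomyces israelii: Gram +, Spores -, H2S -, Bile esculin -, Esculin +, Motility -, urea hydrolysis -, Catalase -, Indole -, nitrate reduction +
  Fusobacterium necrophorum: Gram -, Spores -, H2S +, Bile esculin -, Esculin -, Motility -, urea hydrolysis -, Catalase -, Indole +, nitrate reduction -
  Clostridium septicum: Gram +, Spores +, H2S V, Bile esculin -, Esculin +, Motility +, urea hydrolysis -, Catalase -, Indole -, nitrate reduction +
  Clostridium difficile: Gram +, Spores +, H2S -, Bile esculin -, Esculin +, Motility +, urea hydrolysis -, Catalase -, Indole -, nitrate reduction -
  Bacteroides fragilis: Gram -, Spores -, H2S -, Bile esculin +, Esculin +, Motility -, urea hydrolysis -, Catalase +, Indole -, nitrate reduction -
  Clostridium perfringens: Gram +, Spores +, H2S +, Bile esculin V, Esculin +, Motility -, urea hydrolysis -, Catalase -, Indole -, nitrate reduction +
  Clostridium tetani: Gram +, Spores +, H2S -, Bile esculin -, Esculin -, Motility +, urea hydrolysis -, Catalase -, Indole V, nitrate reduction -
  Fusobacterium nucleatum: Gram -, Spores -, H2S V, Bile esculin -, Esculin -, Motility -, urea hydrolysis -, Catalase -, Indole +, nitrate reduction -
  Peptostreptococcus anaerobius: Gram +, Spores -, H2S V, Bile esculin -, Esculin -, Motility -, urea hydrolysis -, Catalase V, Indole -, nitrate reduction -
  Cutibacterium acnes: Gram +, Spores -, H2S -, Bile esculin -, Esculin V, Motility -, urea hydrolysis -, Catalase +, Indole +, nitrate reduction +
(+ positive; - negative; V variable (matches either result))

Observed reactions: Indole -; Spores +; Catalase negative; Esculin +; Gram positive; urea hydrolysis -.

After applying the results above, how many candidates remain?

3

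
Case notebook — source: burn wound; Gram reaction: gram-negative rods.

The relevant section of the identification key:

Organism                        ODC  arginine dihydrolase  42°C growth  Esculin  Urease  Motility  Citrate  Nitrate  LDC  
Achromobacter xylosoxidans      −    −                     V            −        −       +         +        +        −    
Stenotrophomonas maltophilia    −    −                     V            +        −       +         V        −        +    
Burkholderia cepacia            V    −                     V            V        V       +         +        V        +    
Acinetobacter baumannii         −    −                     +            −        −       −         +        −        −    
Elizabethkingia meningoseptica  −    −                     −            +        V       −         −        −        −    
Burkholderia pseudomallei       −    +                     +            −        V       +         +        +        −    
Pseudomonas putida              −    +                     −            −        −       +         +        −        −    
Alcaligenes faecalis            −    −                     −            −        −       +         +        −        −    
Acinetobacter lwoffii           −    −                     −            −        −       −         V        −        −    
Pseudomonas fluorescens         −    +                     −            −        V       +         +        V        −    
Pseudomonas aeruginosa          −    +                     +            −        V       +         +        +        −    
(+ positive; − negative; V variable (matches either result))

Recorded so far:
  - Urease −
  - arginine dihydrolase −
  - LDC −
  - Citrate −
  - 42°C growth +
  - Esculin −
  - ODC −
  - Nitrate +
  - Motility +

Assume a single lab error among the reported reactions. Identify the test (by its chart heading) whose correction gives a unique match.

As reported, no row in the chart matches all 9 reactions.
Reversing Citrate (to +) → unique match: Achromobacter xylosoxidans.
Reversing LDC → still no organism matches.
Reversing Esculin → still no organism matches.
Reversing arginine dihydrolase → still no organism matches.
Reversing Motility → still no organism matches.
Reversing 42°C growth → still no organism matches.
Reversing ODC → still no organism matches.
Reversing Urease → still no organism matches.
Reversing Nitrate → still no organism matches.

Citrate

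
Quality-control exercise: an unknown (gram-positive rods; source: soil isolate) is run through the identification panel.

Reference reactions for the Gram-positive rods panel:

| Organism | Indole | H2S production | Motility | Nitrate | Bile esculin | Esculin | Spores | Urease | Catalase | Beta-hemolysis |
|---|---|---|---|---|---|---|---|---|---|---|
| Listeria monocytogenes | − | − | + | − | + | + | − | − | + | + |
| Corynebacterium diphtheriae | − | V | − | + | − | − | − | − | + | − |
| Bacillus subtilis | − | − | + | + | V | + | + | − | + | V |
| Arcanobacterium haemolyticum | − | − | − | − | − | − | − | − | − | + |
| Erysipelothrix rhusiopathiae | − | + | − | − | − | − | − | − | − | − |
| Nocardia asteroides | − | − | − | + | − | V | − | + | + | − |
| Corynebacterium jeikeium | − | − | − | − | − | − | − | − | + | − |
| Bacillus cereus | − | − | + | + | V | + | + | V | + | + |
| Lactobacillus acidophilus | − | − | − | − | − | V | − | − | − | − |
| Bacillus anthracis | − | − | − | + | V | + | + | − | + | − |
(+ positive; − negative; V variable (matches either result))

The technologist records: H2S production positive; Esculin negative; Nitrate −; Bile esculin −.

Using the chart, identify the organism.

Erysipelothrix rhusiopathiae

Nitrate −: excludes 5 organisms — 5 left.
H2S production +: excludes Listeria monocytogenes, Arcanobacterium haemolyticum, Corynebacterium jeikeium, Lactobacillus acidophilus — 1 left.
Esculin −: the one remaining candidate is consistent.
Bile esculin −: the one remaining candidate is consistent.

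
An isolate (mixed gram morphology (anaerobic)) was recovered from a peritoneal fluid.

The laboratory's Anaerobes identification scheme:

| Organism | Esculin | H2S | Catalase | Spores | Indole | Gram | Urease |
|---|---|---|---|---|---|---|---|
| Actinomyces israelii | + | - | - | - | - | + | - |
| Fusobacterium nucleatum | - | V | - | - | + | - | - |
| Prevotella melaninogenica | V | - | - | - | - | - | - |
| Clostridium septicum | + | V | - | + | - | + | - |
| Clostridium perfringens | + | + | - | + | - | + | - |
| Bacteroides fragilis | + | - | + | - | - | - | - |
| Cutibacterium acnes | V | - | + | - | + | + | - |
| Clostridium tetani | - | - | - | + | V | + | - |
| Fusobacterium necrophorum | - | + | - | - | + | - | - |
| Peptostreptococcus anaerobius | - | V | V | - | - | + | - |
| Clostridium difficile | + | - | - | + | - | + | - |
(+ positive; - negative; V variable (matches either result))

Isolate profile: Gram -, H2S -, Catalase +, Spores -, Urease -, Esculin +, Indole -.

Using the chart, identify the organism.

Bacteroides fragilis

Urease -: all 11 remaining candidates are consistent.
Esculin +: excludes Fusobacterium nucleatum, Clostridium tetani, Fusobacterium necrophorum, Peptostreptococcus anaerobius — 7 left.
Gram -: excludes 5 organisms — 2 left.
Catalase +: excludes Prevotella melaninogenica — 1 left.
H2S -: the one remaining candidate is consistent.
Indole -: the one remaining candidate is consistent.
Spores -: the one remaining candidate is consistent.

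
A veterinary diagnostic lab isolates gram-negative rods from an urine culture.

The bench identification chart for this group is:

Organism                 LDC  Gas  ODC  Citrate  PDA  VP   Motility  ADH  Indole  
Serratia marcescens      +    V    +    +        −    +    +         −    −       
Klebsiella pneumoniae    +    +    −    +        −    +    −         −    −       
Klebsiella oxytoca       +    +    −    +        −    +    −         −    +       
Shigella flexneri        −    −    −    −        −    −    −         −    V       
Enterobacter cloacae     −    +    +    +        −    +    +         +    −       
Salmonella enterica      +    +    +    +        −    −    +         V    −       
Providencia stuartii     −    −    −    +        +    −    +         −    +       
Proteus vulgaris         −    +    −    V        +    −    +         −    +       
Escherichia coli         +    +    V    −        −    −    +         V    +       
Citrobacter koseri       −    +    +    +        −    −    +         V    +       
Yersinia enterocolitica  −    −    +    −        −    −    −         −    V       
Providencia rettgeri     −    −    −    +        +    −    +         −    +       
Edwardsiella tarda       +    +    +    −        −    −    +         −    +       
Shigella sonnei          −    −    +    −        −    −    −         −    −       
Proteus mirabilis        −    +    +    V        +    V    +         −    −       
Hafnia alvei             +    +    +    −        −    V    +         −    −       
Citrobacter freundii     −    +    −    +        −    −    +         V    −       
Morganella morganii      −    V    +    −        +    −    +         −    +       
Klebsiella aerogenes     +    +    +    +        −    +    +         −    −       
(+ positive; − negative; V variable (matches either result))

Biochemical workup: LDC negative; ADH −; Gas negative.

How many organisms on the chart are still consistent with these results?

ADH −: excludes Enterobacter cloacae — 18 left.
Gas −: excludes 11 organisms — 7 left.
LDC −: excludes Serratia marcescens — 6 left.
Still consistent: Morganella morganii, Providencia rettgeri, Providencia stuartii, Shigella flexneri, Shigella sonnei, Yersinia enterocolitica.

6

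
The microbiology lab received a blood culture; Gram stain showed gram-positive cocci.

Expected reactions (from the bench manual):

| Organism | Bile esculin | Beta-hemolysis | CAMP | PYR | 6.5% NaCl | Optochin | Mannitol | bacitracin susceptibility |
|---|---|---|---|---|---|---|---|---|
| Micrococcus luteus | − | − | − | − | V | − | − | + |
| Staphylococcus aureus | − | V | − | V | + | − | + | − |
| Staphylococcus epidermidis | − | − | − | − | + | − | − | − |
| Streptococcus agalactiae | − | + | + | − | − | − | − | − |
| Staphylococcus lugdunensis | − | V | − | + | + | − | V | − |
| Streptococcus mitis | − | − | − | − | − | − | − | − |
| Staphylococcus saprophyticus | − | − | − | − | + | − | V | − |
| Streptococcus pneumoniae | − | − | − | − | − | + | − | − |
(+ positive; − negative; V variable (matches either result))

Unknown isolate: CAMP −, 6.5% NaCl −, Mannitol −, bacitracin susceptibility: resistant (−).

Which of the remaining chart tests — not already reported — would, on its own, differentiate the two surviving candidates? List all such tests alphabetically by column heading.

Optochin

Mannitol −: excludes Staphylococcus aureus — 7 left.
bacitracin susceptibility −: excludes Micrococcus luteus — 6 left.
CAMP −: excludes Streptococcus agalactiae — 5 left.
6.5% NaCl −: excludes Staphylococcus epidermidis, Staphylococcus lugdunensis, Staphylococcus saprophyticus — 2 left.
Two candidates remain: Streptococcus mitis and Streptococcus pneumoniae.
  Bile esculin: − vs − — same for both, does not separate.
  Beta-hemolysis: − vs − — same for both, does not separate.
  PYR: − vs − — same for both, does not separate.
  Optochin: Streptococcus mitis −, Streptococcus pneumoniae + — discriminates.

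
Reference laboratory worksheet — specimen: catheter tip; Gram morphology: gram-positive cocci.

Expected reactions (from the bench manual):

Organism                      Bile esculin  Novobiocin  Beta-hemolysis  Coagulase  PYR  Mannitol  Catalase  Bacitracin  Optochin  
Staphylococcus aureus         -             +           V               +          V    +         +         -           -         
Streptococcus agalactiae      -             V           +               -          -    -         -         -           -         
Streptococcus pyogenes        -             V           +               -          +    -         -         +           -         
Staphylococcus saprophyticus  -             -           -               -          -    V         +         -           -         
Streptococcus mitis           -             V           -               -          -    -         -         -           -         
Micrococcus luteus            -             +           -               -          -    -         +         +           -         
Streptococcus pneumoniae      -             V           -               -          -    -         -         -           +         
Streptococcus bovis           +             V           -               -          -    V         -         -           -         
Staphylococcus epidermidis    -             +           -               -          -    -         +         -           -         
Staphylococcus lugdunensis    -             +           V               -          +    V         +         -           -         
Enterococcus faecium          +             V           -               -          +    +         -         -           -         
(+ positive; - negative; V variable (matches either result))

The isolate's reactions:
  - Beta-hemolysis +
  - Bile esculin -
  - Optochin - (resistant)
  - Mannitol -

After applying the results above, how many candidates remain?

3

Mannitol -: excludes Staphylococcus aureus, Enterococcus faecium — 9 left.
Optochin -: excludes Streptococcus pneumoniae — 8 left.
Bile esculin -: excludes Streptococcus bovis — 7 left.
Beta-hemolysis +: excludes Staphylococcus saprophyticus, Streptococcus mitis, Micrococcus luteus, Staphylococcus epidermidis — 3 left.
Still consistent: Staphylococcus lugdunensis, Streptococcus agalactiae, Streptococcus pyogenes.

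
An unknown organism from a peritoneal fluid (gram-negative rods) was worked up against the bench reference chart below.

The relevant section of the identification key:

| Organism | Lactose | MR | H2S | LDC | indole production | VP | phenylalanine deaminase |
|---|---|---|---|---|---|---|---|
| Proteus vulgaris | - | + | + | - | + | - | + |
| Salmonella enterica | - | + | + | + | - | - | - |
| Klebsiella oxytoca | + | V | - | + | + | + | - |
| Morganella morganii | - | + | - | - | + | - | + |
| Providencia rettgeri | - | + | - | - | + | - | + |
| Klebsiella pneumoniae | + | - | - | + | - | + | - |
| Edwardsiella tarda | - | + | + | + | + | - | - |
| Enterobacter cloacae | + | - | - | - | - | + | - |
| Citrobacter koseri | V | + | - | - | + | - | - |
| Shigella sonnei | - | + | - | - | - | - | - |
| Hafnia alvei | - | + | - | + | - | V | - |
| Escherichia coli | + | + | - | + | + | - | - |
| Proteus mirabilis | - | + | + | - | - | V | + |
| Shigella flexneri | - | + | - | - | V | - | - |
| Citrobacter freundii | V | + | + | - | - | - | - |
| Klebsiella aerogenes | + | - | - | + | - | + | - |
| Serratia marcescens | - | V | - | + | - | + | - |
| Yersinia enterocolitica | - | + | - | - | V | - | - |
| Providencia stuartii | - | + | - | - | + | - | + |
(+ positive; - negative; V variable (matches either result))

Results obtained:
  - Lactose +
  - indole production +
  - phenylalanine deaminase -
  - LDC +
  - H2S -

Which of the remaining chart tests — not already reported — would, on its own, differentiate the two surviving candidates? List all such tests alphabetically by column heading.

H2S -: excludes 5 organisms — 14 left.
phenylalanine deaminase -: excludes Morganella morganii, Providencia rettgeri, Providencia stuartii — 11 left.
LDC +: excludes 5 organisms — 6 left.
Lactose +: excludes Hafnia alvei, Serratia marcescens — 4 left.
indole production +: excludes Klebsiella pneumoniae, Klebsiella aerogenes — 2 left.
Two candidates remain: Escherichia coli and Klebsiella oxytoca.
  MR: + vs V — variable for at least one, does not separate.
  VP: Escherichia coli -, Klebsiella oxytoca + — discriminates.

VP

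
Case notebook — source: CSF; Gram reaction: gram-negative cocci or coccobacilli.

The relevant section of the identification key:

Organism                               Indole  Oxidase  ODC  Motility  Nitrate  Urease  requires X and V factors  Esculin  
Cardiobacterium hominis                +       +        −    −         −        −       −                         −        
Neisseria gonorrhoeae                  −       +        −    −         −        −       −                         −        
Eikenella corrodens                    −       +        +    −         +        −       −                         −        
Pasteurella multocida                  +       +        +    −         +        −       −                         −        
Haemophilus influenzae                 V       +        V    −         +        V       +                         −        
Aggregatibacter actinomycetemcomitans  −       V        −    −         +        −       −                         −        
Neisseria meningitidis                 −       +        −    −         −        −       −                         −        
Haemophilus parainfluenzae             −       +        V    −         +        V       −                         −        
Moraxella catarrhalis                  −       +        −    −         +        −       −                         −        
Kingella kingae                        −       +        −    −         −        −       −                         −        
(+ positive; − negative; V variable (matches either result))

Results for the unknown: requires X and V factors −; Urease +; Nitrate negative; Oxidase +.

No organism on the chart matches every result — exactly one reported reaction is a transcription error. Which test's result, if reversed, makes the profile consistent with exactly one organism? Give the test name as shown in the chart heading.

Nitrate

As reported, no row in the chart matches all 4 reactions.
Reversing requires X and V factors → still no organism matches.
Reversing Nitrate (to +) → unique match: Haemophilus parainfluenzae.
Reversing Oxidase → still no organism matches.
Reversing Urease → 4 organisms match (not unique).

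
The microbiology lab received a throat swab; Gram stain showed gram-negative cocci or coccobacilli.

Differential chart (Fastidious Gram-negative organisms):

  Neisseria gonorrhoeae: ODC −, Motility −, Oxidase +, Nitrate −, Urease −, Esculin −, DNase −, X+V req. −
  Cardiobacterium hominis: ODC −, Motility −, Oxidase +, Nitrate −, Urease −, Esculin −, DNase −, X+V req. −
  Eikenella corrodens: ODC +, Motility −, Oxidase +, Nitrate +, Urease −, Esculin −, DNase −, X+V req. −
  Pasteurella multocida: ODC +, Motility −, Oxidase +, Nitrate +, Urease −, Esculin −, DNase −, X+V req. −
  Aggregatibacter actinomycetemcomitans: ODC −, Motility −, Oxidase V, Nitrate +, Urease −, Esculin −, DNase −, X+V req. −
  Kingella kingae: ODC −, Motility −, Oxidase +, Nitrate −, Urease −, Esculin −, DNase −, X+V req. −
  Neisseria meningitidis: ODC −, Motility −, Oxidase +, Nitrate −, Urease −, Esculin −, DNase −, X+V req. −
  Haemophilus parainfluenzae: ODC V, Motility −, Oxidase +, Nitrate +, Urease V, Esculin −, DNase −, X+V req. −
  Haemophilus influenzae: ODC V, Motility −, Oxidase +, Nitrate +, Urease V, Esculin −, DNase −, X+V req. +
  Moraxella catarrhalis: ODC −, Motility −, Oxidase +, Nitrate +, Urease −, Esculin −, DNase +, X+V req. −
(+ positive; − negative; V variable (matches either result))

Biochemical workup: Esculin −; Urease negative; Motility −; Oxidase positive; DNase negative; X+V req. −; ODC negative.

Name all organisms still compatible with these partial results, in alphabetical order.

ODC −: excludes Eikenella corrodens, Pasteurella multocida — 8 left.
X+V req. −: excludes Haemophilus influenzae — 7 left.
Oxidase +: all 7 remaining candidates are consistent.
Urease −: all 7 remaining candidates are consistent.
Motility −: all 7 remaining candidates are consistent.
Esculin −: all 7 remaining candidates are consistent.
DNase −: excludes Moraxella catarrhalis — 6 left.

Aggregatibacter actinomycetemcomitans, Cardiobacterium hominis, Haemophilus parainfluenzae, Kingella kingae, Neisseria gonorrhoeae, Neisseria meningitidis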